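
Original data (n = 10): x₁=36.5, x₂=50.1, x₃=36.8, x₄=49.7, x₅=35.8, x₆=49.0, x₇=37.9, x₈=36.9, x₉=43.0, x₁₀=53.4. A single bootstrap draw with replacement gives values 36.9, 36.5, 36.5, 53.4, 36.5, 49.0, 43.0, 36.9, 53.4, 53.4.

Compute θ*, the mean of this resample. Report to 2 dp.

Mean = (36.9 + 36.5 + 36.5 + 53.4 + 36.5 + 49.0 + 43.0 + 36.9 + 53.4 + 53.4) / 10 = 435.50 / 10 = 43.55

θ* = 43.55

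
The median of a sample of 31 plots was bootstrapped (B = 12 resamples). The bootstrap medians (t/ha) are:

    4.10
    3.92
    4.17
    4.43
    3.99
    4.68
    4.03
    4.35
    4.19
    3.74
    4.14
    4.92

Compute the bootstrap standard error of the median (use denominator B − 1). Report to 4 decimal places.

Bootstrap SE is the standard deviation of the 12 replicate medians.
Mean of replicates: (4.10 + 3.92 + 4.17 + 4.43 + 3.99 + 4.68 + 4.03 + 4.35 + 4.19 + 3.74 + 4.14 + 4.92) / 12 = 50.66000 / 12 = 4.22167
Sum of squared deviations: (−0.12167)² + (−0.30167)² + (−0.05167)² + (+0.20833)² + (−0.23167)² + (+0.45833)² + (−0.19167)² + (+0.12833)² + (−0.03167)² + (−0.48167)² + (−0.08167)² + (+0.69833)² = 1.19617
Variance = 1.19617 / 11 = 0.10874
SE* = √0.10874

SE* = 0.3298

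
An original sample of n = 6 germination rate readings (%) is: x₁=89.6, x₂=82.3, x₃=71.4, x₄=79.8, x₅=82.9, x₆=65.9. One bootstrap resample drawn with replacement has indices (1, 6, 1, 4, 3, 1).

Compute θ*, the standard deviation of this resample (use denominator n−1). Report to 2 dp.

θ* = 10.43

Resample values: 89.6, 65.9, 89.6, 79.8, 71.4, 89.6.
Mean = 80.9833; sum of squared deviations = 543.4883
s² = 543.4883 / 5 = 108.6977
s = √108.6977 = 10.43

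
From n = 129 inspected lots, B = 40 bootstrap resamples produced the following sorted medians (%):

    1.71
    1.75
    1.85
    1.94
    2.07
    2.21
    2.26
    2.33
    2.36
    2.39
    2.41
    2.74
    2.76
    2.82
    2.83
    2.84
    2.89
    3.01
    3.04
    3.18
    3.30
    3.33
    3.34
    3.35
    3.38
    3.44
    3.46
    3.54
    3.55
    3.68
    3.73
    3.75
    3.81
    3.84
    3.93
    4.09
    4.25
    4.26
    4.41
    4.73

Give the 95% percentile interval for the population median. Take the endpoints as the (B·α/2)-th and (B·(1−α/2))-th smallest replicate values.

α = 0.05; lower rank = 40 × 0.025 = 1; upper rank = 40 × 0.975 = 39.
The 1st smallest replicate is 1.71; the 39th is 4.41.

(1.71, 4.41)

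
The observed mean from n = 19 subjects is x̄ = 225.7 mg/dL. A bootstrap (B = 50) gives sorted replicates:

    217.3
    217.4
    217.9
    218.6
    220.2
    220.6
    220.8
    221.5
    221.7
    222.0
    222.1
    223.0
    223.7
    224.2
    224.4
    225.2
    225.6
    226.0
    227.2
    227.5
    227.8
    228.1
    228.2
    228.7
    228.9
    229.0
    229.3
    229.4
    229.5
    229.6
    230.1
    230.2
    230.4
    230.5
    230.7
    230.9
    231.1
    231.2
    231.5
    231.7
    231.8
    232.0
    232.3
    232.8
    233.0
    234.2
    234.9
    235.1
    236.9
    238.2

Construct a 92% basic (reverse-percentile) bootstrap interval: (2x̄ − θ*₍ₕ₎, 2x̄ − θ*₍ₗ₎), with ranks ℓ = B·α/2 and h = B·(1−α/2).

Percentile endpoints at ranks 2 and 48: θ*₍2₎ = 217.4, θ*₍48₎ = 235.1.
Basic interval reflects these around x̄:
  lower = 2 × 225.7 − 235.1 = 216.3
  upper = 2 × 225.7 − 217.4 = 234.0

(216.3, 234.0)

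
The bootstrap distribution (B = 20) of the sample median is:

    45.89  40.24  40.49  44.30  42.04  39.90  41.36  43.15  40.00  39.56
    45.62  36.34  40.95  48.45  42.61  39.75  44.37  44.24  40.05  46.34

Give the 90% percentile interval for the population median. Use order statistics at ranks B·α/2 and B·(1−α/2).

(36.34, 46.34)

Sorted replicates: 36.34, 39.56, 39.75, 39.90, 40.00, 40.05, 40.24, 40.49, 40.95, 41.36, 42.04, 42.61, 43.15, 44.24, 44.30, 44.37, 45.62, 45.89, 46.34, 48.45
α = 0.10; lower rank = 20 × 0.050 = 1; upper rank = 20 × 0.950 = 19.
The 1st smallest replicate is 36.34; the 19th is 46.34.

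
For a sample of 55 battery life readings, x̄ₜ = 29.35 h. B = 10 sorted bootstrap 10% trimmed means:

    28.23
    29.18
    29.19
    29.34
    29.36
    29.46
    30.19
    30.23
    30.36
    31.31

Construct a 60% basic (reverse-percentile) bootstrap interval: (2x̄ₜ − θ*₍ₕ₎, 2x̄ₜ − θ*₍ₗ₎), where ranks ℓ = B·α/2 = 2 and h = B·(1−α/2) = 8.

Percentile endpoints at ranks 2 and 8: θ*₍2₎ = 29.18, θ*₍8₎ = 30.23.
Basic interval reflects these around x̄ₜ:
  lower = 2 × 29.35 − 30.23 = 28.47
  upper = 2 × 29.35 − 29.18 = 29.52

(28.47, 29.52)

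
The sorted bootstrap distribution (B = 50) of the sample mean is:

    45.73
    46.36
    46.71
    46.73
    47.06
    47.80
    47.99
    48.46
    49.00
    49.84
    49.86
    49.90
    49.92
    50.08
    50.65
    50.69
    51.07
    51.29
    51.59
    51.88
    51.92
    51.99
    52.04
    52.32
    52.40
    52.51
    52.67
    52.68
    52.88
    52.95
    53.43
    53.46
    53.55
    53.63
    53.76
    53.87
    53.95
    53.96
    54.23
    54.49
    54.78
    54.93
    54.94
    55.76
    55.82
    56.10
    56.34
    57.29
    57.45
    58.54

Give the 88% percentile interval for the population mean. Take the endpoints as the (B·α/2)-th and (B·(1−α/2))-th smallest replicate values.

(46.71, 56.34)

α = 0.12; lower rank = 50 × 0.060 = 3; upper rank = 50 × 0.940 = 47.
The 3rd smallest replicate is 46.71; the 47th is 56.34.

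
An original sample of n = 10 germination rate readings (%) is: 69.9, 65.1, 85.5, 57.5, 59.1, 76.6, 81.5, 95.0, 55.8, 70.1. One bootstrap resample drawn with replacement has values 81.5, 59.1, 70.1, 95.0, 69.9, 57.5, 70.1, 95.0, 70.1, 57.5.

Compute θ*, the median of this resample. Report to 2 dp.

Sorted: 57.5, 57.5, 59.1, 69.9, 70.1, 70.1, 70.1, 81.5, 95.0, 95.0
Median = average of the two middle values = 70.10

θ* = 70.10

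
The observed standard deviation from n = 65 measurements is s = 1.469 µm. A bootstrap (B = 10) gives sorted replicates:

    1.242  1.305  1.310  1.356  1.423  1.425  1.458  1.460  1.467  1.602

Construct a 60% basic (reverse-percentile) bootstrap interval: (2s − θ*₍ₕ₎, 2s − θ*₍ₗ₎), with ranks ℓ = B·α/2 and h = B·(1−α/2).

Percentile endpoints at ranks 2 and 8: θ*₍2₎ = 1.305, θ*₍8₎ = 1.460.
Basic interval reflects these around s:
  lower = 2 × 1.469 − 1.460 = 1.478
  upper = 2 × 1.469 − 1.305 = 1.633

(1.478, 1.633)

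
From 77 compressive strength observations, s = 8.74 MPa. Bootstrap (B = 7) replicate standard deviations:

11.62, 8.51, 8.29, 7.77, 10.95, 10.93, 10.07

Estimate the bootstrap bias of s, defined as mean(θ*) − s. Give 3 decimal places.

mean(θ*) = (11.62 + 8.51 + 8.29 + 7.77 + 10.95 + 10.93 + 10.07) / 7 = 9.7343
bias = 9.7343 − 8.74

bias = +0.994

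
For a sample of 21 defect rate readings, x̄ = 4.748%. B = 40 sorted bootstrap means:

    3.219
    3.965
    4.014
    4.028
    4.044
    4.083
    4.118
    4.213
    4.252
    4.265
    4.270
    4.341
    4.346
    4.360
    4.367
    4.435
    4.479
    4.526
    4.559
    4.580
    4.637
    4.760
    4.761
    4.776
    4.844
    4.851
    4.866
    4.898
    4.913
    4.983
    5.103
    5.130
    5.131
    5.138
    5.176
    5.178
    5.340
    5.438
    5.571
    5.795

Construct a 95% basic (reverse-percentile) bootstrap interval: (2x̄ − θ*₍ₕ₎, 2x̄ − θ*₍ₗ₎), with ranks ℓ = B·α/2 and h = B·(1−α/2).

(3.925, 6.277)

Percentile endpoints at ranks 1 and 39: θ*₍1₎ = 3.219, θ*₍39₎ = 5.571.
Basic interval reflects these around x̄:
  lower = 2 × 4.748 − 5.571 = 3.925
  upper = 2 × 4.748 − 3.219 = 6.277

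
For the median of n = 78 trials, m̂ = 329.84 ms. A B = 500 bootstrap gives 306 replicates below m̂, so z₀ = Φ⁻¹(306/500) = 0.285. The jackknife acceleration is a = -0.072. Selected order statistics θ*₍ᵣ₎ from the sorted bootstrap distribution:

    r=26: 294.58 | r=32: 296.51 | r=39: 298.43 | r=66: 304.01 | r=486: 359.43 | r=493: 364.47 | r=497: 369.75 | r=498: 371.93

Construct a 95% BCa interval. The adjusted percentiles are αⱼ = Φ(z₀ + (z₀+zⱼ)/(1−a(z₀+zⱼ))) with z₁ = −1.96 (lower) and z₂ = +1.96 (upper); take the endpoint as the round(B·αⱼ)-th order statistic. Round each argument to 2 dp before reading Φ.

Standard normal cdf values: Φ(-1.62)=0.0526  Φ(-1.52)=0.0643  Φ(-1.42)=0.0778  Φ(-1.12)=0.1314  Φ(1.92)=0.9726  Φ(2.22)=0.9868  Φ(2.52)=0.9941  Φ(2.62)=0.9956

Lower: z₀ + z₁ = 0.285 + (-1.960) = -1.675; 1 − a(z₀+z₁) = 1 − (-0.072)(-1.675) = 0.8794; argument = 0.285 + (-1.675)/0.8794 = -1.6197 → -1.62.
α₁ = Φ(-1.62) = 0.0526; rank = round(500 × 0.0526) = 26; θ*₍26₎ = 294.58.
Upper: z₀ + z₂ = 2.245; 1 − a(z₀+z₂) = 1.1616; argument = 2.2176 → 2.22; α₂ = 0.9868; rank = 493; θ*₍493₎ = 364.47.

(294.58, 364.47)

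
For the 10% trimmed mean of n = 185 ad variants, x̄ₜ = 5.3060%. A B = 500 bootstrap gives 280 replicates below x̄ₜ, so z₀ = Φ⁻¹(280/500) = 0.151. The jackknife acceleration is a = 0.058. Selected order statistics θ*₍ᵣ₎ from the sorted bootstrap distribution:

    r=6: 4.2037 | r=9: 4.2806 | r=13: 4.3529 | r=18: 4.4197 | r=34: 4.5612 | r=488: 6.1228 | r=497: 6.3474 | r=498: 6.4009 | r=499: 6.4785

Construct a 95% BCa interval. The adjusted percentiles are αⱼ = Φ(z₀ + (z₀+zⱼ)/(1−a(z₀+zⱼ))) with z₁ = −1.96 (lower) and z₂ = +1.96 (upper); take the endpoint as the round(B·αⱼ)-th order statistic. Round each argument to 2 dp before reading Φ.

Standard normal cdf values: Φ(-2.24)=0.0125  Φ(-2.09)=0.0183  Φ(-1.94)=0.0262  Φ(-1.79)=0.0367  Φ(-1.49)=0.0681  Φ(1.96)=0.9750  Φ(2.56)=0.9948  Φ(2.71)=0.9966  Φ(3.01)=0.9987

Lower: z₀ + z₁ = 0.151 + (-1.960) = -1.809; 1 − a(z₀+z₁) = 1 − (0.058)(-1.809) = 1.1049; argument = 0.151 + (-1.809)/1.1049 = -1.4862 → -1.49.
α₁ = Φ(-1.49) = 0.0681; rank = round(500 × 0.0681) = 34; θ*₍34₎ = 4.5612.
Upper: z₀ + z₂ = 2.111; 1 − a(z₀+z₂) = 0.8776; argument = 2.5565 → 2.56; α₂ = 0.9948; rank = 497; θ*₍497₎ = 6.3474.

(4.5612, 6.3474)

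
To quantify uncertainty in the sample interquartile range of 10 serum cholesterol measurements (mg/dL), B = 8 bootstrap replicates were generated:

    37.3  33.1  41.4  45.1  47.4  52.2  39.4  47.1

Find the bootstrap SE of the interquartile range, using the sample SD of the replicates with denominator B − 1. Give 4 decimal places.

Bootstrap SE is the standard deviation of the 8 replicate interquartile ranges.
Mean of replicates: (37.3 + 33.1 + 41.4 + 45.1 + 47.4 + 52.2 + 39.4 + 47.1) / 8 = 343.00000 / 8 = 42.87500
Sum of squared deviations: (−5.57500)² + (−9.77500)² + (−1.47500)² + (+2.22500)² + (+4.52500)² + (+9.32500)² + (−3.47500)² + (+4.22500)² = 271.11500
Variance = 271.11500 / 7 = 38.73071
SE* = √38.73071

SE* = 6.2234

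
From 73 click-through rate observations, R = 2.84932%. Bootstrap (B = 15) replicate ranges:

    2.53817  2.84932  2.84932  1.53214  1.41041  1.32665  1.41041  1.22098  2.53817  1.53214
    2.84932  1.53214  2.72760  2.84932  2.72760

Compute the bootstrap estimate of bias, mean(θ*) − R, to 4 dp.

bias = −0.7231

mean(θ*) = (2.53817 + 2.84932 + 2.84932 + 1.53214 + 1.41041 + 1.32665 + 1.41041 + 1.22098 + 2.53817 + 1.53214 + 2.84932 + 1.53214 + 2.72760 + 2.84932 + 2.72760) / 15 = 2.12625
bias = 2.12625 − 2.84932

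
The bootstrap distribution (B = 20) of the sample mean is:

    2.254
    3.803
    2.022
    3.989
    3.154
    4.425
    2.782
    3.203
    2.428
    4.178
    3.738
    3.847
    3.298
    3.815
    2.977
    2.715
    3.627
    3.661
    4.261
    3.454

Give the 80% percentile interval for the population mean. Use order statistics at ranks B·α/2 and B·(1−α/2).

(2.254, 4.178)

Sorted replicates: 2.022, 2.254, 2.428, 2.715, 2.782, 2.977, 3.154, 3.203, 3.298, 3.454, 3.627, 3.661, 3.738, 3.803, 3.815, 3.847, 3.989, 4.178, 4.261, 4.425
α = 0.20; lower rank = 20 × 0.100 = 2; upper rank = 20 × 0.900 = 18.
The 2nd smallest replicate is 2.254; the 18th is 4.178.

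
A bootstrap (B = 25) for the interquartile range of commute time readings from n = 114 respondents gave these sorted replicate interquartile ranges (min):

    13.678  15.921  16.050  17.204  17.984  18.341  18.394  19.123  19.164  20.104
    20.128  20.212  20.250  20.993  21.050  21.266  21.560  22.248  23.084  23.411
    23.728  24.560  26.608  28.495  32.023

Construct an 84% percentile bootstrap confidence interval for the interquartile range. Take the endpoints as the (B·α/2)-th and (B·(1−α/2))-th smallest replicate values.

α = 0.16; lower rank = 25 × 0.080 = 2; upper rank = 25 × 0.920 = 23.
The 2nd smallest replicate is 15.921; the 23rd is 26.608.

(15.921, 26.608)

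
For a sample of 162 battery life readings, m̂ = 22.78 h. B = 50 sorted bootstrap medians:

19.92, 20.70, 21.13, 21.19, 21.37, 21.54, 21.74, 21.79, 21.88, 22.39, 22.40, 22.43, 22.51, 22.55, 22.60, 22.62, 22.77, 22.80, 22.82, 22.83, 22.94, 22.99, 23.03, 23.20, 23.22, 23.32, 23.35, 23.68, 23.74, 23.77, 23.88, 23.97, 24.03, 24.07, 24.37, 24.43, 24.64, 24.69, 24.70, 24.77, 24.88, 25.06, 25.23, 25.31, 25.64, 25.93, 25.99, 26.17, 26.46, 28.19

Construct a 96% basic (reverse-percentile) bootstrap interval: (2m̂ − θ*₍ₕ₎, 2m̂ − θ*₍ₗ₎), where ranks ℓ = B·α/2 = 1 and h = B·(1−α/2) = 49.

Percentile endpoints at ranks 1 and 49: θ*₍1₎ = 19.92, θ*₍49₎ = 26.46.
Basic interval reflects these around m̂:
  lower = 2 × 22.78 − 26.46 = 19.10
  upper = 2 × 22.78 − 19.92 = 25.64

(19.10, 25.64)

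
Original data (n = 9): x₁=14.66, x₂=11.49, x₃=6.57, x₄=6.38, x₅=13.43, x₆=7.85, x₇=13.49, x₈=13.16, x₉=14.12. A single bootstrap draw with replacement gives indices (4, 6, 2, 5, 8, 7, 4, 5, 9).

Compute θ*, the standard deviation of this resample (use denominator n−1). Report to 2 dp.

θ* = 3.26

Resample values: 6.38, 7.85, 11.49, 13.43, 13.16, 13.49, 6.38, 13.43, 14.12.
Mean = 11.0811; sum of squared deviations = 85.2021
s² = 85.2021 / 8 = 10.6503
s = √10.6503 = 3.26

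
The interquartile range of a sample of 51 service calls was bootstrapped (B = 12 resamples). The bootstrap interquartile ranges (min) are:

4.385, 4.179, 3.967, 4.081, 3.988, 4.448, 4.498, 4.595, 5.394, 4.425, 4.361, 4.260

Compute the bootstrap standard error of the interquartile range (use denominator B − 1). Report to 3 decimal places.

Bootstrap SE is the standard deviation of the 12 replicate interquartile ranges.
Mean of replicates: (4.385 + 4.179 + 3.967 + 4.081 + 3.988 + 4.448 + 4.498 + 4.595 + 5.394 + 4.425 + 4.361 + 4.260) / 12 = 52.5810 / 12 = 4.3818
Sum of squared deviations: (+0.0032)² + (−0.2027)² + (−0.4148)² + (−0.3007)² + (−0.3938)² + (+0.0663)² + (+0.1162)² + (+0.2132)² + (+1.0122)² + (+0.0432)² + (−0.0208)² + (−0.1218)² = 1.5638
Variance = 1.5638 / 11 = 0.1422
SE* = √0.1422

SE* = 0.377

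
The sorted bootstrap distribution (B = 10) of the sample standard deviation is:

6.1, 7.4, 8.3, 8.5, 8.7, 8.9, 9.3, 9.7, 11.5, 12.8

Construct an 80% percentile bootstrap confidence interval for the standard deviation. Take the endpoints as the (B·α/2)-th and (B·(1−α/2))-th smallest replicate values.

(6.1, 11.5)

α = 0.20; lower rank = 10 × 0.100 = 1; upper rank = 10 × 0.900 = 9.
The 1st smallest replicate is 6.1; the 9th is 11.5.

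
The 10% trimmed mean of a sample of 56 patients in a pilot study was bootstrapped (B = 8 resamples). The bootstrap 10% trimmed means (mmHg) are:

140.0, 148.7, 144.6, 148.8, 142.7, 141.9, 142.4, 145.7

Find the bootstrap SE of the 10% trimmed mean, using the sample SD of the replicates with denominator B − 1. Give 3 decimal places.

Bootstrap SE is the standard deviation of the 8 replicate 10% trimmed means.
Mean of replicates: (140.0 + 148.7 + 144.6 + 148.8 + 142.7 + 141.9 + 142.4 + 145.7) / 8 = 1154.8000 / 8 = 144.3500
Sum of squared deviations: (−4.3500)² + (+4.3500)² + (+0.2500)² + (+4.4500)² + (−1.6500)² + (−2.4500)² + (−1.9500)² + (+1.3500)² = 72.0600
Variance = 72.0600 / 7 = 10.2943
SE* = √10.2943

SE* = 3.208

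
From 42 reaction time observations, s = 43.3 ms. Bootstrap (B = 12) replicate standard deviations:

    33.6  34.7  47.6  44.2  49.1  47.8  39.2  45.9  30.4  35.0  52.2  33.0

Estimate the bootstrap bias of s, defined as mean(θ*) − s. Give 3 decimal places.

mean(θ*) = (33.6 + 34.7 + 47.6 + 44.2 + 49.1 + 47.8 + 39.2 + 45.9 + 30.4 + 35.0 + 52.2 + 33.0) / 12 = 41.0583
bias = 41.0583 − 43.3

bias = −2.242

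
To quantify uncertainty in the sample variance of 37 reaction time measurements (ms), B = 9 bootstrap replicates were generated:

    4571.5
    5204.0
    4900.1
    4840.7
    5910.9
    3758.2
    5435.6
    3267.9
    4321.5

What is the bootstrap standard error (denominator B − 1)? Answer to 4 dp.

SE* = 822.9534

Bootstrap SE is the standard deviation of the 9 replicate variances.
Mean of replicates: (4571.5 + 5204.0 + 4900.1 + 4840.7 + 5910.9 + 3758.2 + 5435.6 + 3267.9 + 4321.5) / 9 = 42210.40000 / 9 = 4690.04444
Sum of squared deviations: (−118.54444)² + (+513.95556)² + (+210.05556)² + (+150.65556)² + (+1220.85556)² + (−931.84444)² + (+745.55556)² + (−1422.14444)² + (−368.54444)² = 5418018.80222
Variance = 5418018.80222 / 8 = 677252.35028
SE* = √677252.35028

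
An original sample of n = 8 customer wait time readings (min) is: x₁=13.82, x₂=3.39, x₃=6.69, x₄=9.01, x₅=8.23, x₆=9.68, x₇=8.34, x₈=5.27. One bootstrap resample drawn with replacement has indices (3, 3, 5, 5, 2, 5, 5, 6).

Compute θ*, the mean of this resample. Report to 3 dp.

θ* = 7.421

Resample values: 6.69, 6.69, 8.23, 8.23, 3.39, 8.23, 8.23, 9.68.
Mean = (6.69 + 6.69 + 8.23 + 8.23 + 3.39 + 8.23 + 8.23 + 9.68) / 8 = 59.370 / 8 = 7.421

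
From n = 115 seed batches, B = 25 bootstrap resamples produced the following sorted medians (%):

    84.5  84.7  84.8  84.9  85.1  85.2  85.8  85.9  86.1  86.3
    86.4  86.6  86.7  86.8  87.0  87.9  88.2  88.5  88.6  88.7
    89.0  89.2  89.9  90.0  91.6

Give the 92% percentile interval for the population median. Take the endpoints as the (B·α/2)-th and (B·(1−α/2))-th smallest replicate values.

(84.5, 90.0)

α = 0.08; lower rank = 25 × 0.040 = 1; upper rank = 25 × 0.960 = 24.
The 1st smallest replicate is 84.5; the 24th is 90.0.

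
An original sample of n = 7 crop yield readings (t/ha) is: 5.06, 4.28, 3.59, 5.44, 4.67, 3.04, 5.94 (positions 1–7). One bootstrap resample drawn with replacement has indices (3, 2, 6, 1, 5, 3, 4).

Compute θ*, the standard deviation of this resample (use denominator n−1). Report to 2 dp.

θ* = 0.87

Resample values: 3.59, 4.28, 3.04, 5.06, 4.67, 3.59, 5.44.
Mean = 4.2386; sum of squared deviations = 4.5839
s² = 4.5839 / 6 = 0.7640
s = √0.7640 = 0.87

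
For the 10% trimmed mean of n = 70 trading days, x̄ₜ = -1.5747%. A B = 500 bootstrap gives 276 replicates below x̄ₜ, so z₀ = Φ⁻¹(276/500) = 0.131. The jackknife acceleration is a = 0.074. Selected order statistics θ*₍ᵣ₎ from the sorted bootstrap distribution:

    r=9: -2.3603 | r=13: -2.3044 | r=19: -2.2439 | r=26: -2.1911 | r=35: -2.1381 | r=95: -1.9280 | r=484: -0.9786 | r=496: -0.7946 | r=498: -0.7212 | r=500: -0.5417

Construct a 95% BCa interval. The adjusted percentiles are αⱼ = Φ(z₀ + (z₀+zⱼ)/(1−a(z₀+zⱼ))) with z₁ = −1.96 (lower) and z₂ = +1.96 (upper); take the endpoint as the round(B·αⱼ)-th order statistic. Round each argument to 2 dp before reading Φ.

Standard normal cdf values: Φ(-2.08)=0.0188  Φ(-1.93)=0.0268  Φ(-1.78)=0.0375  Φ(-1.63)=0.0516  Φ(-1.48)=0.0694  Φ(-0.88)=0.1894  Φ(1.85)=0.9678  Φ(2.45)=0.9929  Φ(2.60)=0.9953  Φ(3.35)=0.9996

(-2.1381, -0.7212)

Lower: z₀ + z₁ = 0.131 + (-1.960) = -1.829; 1 − a(z₀+z₁) = 1 − (0.074)(-1.829) = 1.1353; argument = 0.131 + (-1.829)/1.1353 = -1.4800 → -1.48.
α₁ = Φ(-1.48) = 0.0694; rank = round(500 × 0.0694) = 35; θ*₍35₎ = -2.1381.
Upper: z₀ + z₂ = 2.091; 1 − a(z₀+z₂) = 0.8453; argument = 2.6048 → 2.60; α₂ = 0.9953; rank = 498; θ*₍498₎ = -0.7212.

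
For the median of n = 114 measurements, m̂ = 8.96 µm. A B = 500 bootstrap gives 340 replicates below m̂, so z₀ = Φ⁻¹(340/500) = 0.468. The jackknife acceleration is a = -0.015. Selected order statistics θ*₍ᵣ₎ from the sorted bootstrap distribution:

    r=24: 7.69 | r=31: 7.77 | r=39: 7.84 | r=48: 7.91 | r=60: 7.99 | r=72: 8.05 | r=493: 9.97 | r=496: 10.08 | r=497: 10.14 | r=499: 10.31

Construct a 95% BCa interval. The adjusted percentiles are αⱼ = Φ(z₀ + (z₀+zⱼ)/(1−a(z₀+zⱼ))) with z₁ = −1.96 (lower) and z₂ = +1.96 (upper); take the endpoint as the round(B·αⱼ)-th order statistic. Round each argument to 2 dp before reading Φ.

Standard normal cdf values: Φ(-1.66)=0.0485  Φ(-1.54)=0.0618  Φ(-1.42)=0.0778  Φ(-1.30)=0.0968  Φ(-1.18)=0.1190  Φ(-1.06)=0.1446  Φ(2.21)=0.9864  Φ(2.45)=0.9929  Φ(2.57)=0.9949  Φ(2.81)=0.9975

(8.05, 10.31)

Lower: z₀ + z₁ = 0.468 + (-1.960) = -1.492; 1 − a(z₀+z₁) = 1 − (-0.015)(-1.492) = 0.9776; argument = 0.468 + (-1.492)/0.9776 = -1.0582 → -1.06.
α₁ = Φ(-1.06) = 0.1446; rank = round(500 × 0.1446) = 72; θ*₍72₎ = 8.05.
Upper: z₀ + z₂ = 2.428; 1 − a(z₀+z₂) = 1.0364; argument = 2.8107 → 2.81; α₂ = 0.9975; rank = 499; θ*₍499₎ = 10.31.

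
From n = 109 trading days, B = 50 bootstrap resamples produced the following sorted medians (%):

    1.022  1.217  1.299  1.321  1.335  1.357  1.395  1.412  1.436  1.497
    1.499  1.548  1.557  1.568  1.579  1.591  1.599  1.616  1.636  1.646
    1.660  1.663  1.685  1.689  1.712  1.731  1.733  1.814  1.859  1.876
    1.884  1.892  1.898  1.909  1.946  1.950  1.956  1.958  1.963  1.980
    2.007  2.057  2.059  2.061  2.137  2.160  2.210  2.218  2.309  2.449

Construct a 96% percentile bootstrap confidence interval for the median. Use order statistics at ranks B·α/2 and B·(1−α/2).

α = 0.04; lower rank = 50 × 0.020 = 1; upper rank = 50 × 0.980 = 49.
The 1st smallest replicate is 1.022; the 49th is 2.309.

(1.022, 2.309)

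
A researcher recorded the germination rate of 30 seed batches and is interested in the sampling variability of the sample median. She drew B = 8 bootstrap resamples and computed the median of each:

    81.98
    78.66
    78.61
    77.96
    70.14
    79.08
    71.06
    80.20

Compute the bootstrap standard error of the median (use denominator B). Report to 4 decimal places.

SE* = 3.9941

Bootstrap SE is the standard deviation of the 8 replicate medians.
Mean of replicates: (81.98 + 78.66 + 78.61 + 77.96 + 70.14 + 79.08 + 71.06 + 80.20) / 8 = 617.69000 / 8 = 77.21125
Sum of squared deviations: (+4.76875)² + (+1.44875)² + (+1.39875)² + (+0.74875)² + (−7.07125)² + (+1.86875)² + (−6.15125)² + (+2.98875)² = 127.62229
Variance = 127.62229 / 8 = 15.95279
SE* = √15.95279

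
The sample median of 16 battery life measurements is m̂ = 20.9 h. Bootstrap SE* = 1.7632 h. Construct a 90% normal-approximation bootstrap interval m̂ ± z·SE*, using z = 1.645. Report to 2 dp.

Margin = 1.645 × 1.7632 = 2.900
Interval: 20.9 ± 2.900

(18.00, 23.80)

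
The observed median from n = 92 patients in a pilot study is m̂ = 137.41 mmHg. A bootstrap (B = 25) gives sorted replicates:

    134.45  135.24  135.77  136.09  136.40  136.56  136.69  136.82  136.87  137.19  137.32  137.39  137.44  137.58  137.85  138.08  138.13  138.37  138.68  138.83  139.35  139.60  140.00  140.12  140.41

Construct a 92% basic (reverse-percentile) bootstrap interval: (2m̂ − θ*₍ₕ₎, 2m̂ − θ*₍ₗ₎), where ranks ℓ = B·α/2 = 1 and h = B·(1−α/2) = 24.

Percentile endpoints at ranks 1 and 24: θ*₍1₎ = 134.45, θ*₍24₎ = 140.12.
Basic interval reflects these around m̂:
  lower = 2 × 137.41 − 140.12 = 134.70
  upper = 2 × 137.41 − 134.45 = 140.37

(134.70, 140.37)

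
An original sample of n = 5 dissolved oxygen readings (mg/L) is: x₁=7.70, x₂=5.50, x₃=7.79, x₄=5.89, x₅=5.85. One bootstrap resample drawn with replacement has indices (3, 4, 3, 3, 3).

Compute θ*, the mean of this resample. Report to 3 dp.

θ* = 7.410

Resample values: 7.79, 5.89, 7.79, 7.79, 7.79.
Mean = (7.79 + 5.89 + 7.79 + 7.79 + 7.79) / 5 = 37.050 / 5 = 7.410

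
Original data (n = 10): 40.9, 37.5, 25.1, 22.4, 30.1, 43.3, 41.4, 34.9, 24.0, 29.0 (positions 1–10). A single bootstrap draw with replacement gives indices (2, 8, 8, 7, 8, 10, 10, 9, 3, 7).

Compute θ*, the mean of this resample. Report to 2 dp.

Resample values: 37.5, 34.9, 34.9, 41.4, 34.9, 29.0, 29.0, 24.0, 25.1, 41.4.
Mean = (37.5 + 34.9 + 34.9 + 41.4 + 34.9 + 29.0 + 29.0 + 24.0 + 25.1 + 41.4) / 10 = 332.10 / 10 = 33.21

θ* = 33.21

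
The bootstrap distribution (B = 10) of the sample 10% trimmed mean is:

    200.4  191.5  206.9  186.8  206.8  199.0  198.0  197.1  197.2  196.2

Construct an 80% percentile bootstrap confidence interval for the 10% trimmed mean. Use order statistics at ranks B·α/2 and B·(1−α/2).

Sorted replicates: 186.8, 191.5, 196.2, 197.1, 197.2, 198.0, 199.0, 200.4, 206.8, 206.9
α = 0.20; lower rank = 10 × 0.100 = 1; upper rank = 10 × 0.900 = 9.
The 1st smallest replicate is 186.8; the 9th is 206.8.

(186.8, 206.8)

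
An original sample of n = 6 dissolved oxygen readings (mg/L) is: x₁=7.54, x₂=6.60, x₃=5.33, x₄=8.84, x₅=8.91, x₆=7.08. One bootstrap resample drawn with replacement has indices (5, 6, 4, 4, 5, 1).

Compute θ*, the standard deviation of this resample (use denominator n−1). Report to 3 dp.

θ* = 0.822

Resample values: 8.91, 7.08, 8.84, 8.84, 8.91, 7.54.
Mean = 8.3533; sum of squared deviations = 3.3763
s² = 3.3763 / 5 = 0.6753
s = √0.6753 = 0.822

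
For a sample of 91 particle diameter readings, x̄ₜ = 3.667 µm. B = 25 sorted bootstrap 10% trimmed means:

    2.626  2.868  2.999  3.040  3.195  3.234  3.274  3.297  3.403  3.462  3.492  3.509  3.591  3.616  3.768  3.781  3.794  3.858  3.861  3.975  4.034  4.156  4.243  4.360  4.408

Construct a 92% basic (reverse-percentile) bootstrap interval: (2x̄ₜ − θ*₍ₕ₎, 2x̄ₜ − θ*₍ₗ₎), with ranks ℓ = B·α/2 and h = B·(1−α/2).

(2.974, 4.708)

Percentile endpoints at ranks 1 and 24: θ*₍1₎ = 2.626, θ*₍24₎ = 4.360.
Basic interval reflects these around x̄ₜ:
  lower = 2 × 3.667 − 4.360 = 2.974
  upper = 2 × 3.667 − 2.626 = 4.708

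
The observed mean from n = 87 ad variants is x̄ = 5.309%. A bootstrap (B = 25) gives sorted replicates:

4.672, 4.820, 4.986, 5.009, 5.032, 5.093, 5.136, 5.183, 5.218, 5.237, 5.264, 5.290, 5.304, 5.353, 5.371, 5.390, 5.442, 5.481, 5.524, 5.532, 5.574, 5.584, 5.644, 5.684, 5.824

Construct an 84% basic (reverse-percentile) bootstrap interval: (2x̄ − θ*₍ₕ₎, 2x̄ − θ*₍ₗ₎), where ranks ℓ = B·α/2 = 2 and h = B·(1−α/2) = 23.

(4.974, 5.798)

Percentile endpoints at ranks 2 and 23: θ*₍2₎ = 4.820, θ*₍23₎ = 5.644.
Basic interval reflects these around x̄:
  lower = 2 × 5.309 − 5.644 = 4.974
  upper = 2 × 5.309 − 4.820 = 5.798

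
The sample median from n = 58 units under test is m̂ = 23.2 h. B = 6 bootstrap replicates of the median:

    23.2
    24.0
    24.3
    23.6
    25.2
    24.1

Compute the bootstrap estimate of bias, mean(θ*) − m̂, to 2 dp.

bias = +0.87

mean(θ*) = (23.2 + 24.0 + 24.3 + 23.6 + 25.2 + 24.1) / 6 = 24.067
bias = 24.067 − 23.2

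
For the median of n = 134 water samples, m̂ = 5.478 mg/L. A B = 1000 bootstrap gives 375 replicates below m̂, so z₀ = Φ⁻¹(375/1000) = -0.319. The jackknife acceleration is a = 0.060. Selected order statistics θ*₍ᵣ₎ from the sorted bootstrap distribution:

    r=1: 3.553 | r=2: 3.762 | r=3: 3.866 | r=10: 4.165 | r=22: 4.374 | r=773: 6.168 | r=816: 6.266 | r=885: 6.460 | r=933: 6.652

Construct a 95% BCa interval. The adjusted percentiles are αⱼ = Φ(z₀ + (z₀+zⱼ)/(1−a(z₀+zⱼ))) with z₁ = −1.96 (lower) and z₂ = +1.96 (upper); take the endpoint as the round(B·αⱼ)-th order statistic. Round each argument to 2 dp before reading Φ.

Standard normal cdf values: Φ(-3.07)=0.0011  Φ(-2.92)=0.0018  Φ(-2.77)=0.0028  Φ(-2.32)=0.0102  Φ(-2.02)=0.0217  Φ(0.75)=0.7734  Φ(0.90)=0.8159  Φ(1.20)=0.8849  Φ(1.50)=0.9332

Lower: z₀ + z₁ = -0.319 + (-1.960) = -2.279; 1 − a(z₀+z₁) = 1 − (0.060)(-2.279) = 1.1367; argument = -0.319 + (-2.279)/1.1367 = -2.3239 → -2.32.
α₁ = Φ(-2.32) = 0.0102; rank = round(1000 × 0.0102) = 10; θ*₍10₎ = 4.165.
Upper: z₀ + z₂ = 1.641; 1 − a(z₀+z₂) = 0.9015; argument = 1.5012 → 1.50; α₂ = 0.9332; rank = 933; θ*₍933₎ = 6.652.

(4.165, 6.652)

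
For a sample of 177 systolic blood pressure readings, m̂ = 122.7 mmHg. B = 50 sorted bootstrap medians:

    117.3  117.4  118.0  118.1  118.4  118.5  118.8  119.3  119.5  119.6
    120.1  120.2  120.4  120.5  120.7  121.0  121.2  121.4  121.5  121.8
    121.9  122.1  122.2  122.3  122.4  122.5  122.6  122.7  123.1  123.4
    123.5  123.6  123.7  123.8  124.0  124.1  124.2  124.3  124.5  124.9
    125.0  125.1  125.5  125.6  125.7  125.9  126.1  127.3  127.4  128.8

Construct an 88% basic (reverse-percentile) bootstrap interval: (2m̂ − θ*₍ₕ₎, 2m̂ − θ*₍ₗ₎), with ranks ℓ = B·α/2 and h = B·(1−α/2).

Percentile endpoints at ranks 3 and 47: θ*₍3₎ = 118.0, θ*₍47₎ = 126.1.
Basic interval reflects these around m̂:
  lower = 2 × 122.7 − 126.1 = 119.3
  upper = 2 × 122.7 − 118.0 = 127.4

(119.3, 127.4)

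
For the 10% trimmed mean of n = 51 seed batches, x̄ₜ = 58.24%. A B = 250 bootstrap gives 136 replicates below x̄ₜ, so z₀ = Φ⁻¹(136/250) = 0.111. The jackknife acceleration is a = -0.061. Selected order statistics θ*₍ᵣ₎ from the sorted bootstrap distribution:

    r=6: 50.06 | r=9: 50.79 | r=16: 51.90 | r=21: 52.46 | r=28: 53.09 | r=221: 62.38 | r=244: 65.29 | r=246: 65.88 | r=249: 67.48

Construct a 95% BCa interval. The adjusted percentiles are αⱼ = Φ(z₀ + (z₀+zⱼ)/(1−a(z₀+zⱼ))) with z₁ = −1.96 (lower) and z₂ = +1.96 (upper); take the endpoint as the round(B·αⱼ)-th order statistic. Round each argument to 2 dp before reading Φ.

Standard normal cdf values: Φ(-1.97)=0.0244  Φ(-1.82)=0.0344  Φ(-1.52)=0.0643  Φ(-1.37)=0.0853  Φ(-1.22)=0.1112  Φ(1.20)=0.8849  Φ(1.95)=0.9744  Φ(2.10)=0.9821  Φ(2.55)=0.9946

(50.06, 65.29)

Lower: z₀ + z₁ = 0.111 + (-1.960) = -1.849; 1 − a(z₀+z₁) = 1 − (-0.061)(-1.849) = 0.8872; argument = 0.111 + (-1.849)/0.8872 = -1.9731 → -1.97.
α₁ = Φ(-1.97) = 0.0244; rank = round(250 × 0.0244) = 6; θ*₍6₎ = 50.06.
Upper: z₀ + z₂ = 2.071; 1 − a(z₀+z₂) = 1.1263; argument = 1.9497 → 1.95; α₂ = 0.9744; rank = 244; θ*₍244₎ = 65.29.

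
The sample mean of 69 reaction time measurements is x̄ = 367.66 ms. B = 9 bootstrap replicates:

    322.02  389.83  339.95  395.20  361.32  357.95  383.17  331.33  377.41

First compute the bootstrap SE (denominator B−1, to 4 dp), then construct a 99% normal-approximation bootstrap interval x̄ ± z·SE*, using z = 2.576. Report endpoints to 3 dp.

(299.478, 435.842)

Mean of replicates = 362.0200; sum of squared deviations = 5604.4990; SE* = √(5604.4990/8) = 26.4681
Margin = 2.576 × 26.4681 = 68.1818
Interval: 367.66 ± 68.1818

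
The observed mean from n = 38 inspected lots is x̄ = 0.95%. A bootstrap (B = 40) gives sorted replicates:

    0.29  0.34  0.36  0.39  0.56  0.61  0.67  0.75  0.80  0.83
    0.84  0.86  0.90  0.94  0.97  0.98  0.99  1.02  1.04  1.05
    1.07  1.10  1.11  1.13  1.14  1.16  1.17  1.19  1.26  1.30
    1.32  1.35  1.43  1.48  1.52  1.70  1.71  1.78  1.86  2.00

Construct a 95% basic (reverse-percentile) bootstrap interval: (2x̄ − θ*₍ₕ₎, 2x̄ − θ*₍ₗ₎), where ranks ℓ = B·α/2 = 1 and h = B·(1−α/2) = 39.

(0.04, 1.61)

Percentile endpoints at ranks 1 and 39: θ*₍1₎ = 0.29, θ*₍39₎ = 1.86.
Basic interval reflects these around x̄:
  lower = 2 × 0.95 − 1.86 = 0.04
  upper = 2 × 0.95 − 0.29 = 1.61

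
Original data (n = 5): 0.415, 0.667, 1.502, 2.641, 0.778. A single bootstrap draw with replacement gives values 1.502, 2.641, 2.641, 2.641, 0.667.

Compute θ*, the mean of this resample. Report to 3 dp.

Mean = (1.502 + 2.641 + 2.641 + 2.641 + 0.667) / 5 = 10.0920 / 5 = 2.018

θ* = 2.018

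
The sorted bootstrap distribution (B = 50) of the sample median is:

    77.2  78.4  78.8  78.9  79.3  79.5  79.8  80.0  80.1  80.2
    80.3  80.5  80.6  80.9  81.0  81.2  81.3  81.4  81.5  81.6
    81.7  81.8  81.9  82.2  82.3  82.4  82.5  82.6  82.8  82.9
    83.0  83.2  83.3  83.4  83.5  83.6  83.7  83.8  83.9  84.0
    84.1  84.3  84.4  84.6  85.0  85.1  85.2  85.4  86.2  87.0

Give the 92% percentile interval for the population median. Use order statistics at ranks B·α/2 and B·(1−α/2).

(78.4, 85.4)

α = 0.08; lower rank = 50 × 0.040 = 2; upper rank = 50 × 0.960 = 48.
The 2nd smallest replicate is 78.4; the 48th is 85.4.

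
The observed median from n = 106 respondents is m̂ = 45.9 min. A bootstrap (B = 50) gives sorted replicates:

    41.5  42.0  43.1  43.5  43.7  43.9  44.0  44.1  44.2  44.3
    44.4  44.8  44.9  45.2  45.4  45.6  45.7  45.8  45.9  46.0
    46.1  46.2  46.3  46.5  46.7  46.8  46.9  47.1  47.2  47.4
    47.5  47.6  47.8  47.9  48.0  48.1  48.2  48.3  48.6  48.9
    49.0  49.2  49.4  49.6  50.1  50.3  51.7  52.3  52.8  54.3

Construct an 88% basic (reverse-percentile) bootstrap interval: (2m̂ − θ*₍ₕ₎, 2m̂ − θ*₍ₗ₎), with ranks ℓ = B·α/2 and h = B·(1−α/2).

(40.1, 48.7)

Percentile endpoints at ranks 3 and 47: θ*₍3₎ = 43.1, θ*₍47₎ = 51.7.
Basic interval reflects these around m̂:
  lower = 2 × 45.9 − 51.7 = 40.1
  upper = 2 × 45.9 − 43.1 = 48.7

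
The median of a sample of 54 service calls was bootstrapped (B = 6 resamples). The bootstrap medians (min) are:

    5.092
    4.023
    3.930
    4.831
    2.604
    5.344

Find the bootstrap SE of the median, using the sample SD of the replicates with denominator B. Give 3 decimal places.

SE* = 0.921

Bootstrap SE is the standard deviation of the 6 replicate medians.
Mean of replicates: (5.092 + 4.023 + 3.930 + 4.831 + 2.604 + 5.344) / 6 = 25.8240 / 6 = 4.3040
Sum of squared deviations: (+0.7880)² + (−0.2810)² + (−0.3740)² + (+0.5270)² + (−1.7000)² + (+1.0400)² = 5.0891
Variance = 5.0891 / 6 = 0.8482
SE* = √0.8482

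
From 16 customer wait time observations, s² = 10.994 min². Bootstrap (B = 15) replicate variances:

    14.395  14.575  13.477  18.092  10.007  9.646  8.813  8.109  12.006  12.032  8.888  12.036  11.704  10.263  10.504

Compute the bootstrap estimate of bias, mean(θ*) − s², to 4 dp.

bias = +0.6425

mean(θ*) = (14.395 + 14.575 + 13.477 + 18.092 + 10.007 + 9.646 + 8.813 + 8.109 + 12.006 + 12.032 + 8.888 + 12.036 + 11.704 + 10.263 + 10.504) / 15 = 11.63647
bias = 11.63647 − 10.994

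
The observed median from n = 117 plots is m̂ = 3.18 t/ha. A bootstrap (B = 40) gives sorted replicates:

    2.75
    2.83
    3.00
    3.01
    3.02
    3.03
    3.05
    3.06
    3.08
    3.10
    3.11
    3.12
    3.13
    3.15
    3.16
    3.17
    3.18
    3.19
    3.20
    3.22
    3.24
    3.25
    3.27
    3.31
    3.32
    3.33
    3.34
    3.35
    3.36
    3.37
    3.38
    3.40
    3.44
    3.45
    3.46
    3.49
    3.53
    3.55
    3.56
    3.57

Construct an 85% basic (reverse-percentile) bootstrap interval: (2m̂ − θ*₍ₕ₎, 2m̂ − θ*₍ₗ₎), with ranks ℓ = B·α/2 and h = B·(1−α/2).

Percentile endpoints at ranks 3 and 37: θ*₍3₎ = 3.00, θ*₍37₎ = 3.53.
Basic interval reflects these around m̂:
  lower = 2 × 3.18 − 3.53 = 2.83
  upper = 2 × 3.18 − 3.00 = 3.36

(2.83, 3.36)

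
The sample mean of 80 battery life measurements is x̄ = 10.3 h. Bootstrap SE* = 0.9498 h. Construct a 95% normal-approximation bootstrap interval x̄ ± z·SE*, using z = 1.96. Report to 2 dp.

Margin = 1.96 × 0.9498 = 1.862
Interval: 10.3 ± 1.862

(8.44, 12.16)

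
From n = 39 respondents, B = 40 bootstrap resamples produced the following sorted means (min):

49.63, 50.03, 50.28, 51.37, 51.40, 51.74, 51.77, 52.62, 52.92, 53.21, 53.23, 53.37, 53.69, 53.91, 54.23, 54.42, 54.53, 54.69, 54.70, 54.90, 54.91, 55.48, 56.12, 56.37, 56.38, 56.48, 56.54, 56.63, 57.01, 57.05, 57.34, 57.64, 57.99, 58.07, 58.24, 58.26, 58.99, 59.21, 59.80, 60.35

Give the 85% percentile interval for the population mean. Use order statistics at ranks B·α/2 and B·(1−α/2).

α = 0.15; lower rank = 40 × 0.075 = 3; upper rank = 40 × 0.925 = 37.
The 3rd smallest replicate is 50.28; the 37th is 58.99.

(50.28, 58.99)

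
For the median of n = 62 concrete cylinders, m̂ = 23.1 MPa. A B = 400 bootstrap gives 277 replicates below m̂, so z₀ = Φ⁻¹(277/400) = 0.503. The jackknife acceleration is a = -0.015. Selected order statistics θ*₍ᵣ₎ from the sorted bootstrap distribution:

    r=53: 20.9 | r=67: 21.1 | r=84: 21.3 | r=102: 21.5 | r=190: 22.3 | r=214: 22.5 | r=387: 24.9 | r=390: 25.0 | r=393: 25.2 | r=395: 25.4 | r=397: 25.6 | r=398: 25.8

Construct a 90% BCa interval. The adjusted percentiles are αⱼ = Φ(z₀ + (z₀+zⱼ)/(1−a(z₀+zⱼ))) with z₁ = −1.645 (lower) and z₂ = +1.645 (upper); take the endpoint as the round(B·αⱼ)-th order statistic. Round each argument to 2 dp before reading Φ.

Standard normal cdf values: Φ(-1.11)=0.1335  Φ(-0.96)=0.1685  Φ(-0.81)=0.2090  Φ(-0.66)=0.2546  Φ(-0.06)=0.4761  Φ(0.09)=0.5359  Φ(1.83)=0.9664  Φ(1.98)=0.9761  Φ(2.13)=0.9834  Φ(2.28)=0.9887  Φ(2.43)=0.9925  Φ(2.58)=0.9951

(21.5, 25.8)

Lower: z₀ + z₁ = 0.503 + (-1.645) = -1.142; 1 − a(z₀+z₁) = 1 − (-0.015)(-1.142) = 0.9829; argument = 0.503 + (-1.142)/0.9829 = -0.6589 → -0.66.
α₁ = Φ(-0.66) = 0.2546; rank = round(400 × 0.2546) = 102; θ*₍102₎ = 21.5.
Upper: z₀ + z₂ = 2.148; 1 − a(z₀+z₂) = 1.0322; argument = 2.5840 → 2.58; α₂ = 0.9951; rank = 398; θ*₍398₎ = 25.8.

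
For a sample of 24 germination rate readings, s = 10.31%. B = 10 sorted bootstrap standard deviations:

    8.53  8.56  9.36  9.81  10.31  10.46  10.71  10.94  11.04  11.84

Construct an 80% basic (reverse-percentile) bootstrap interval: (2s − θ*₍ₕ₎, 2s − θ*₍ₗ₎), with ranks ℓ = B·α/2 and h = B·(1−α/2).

(9.58, 12.09)

Percentile endpoints at ranks 1 and 9: θ*₍1₎ = 8.53, θ*₍9₎ = 11.04.
Basic interval reflects these around s:
  lower = 2 × 10.31 − 11.04 = 9.58
  upper = 2 × 10.31 − 8.53 = 12.09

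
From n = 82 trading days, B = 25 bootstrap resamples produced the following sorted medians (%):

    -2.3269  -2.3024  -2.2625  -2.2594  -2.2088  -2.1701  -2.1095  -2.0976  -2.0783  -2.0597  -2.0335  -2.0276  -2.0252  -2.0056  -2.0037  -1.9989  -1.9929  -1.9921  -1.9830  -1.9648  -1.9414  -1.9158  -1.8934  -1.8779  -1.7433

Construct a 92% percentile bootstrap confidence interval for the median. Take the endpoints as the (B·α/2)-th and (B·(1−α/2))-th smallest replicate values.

α = 0.08; lower rank = 25 × 0.040 = 1; upper rank = 25 × 0.960 = 24.
The 1st smallest replicate is -2.3269; the 24th is -1.8779.

(-2.3269, -1.8779)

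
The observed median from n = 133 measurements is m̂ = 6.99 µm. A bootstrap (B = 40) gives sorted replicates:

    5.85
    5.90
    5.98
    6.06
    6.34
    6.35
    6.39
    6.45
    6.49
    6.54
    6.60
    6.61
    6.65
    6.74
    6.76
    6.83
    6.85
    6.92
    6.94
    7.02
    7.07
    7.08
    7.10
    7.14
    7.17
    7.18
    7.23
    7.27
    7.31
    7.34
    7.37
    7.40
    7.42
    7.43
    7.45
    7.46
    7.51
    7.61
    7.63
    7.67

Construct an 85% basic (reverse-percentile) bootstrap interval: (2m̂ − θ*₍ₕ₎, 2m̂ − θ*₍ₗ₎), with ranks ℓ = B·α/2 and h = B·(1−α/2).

(6.47, 8.00)

Percentile endpoints at ranks 3 and 37: θ*₍3₎ = 5.98, θ*₍37₎ = 7.51.
Basic interval reflects these around m̂:
  lower = 2 × 6.99 − 7.51 = 6.47
  upper = 2 × 6.99 − 5.98 = 8.00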